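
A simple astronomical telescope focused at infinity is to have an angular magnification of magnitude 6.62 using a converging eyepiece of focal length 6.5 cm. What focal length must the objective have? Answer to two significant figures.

43 cm

|M| = f_obj/|f_eye|, so f_obj = |M| x |f_eye| = 6.62 x 6.5 = 43.030 cm.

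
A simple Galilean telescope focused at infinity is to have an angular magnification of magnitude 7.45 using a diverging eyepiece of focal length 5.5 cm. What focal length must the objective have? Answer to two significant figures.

41 cm

|M| = f_obj/|f_eye|, so f_obj = |M| x |f_eye| = 7.45 x 5.5 = 40.975 cm.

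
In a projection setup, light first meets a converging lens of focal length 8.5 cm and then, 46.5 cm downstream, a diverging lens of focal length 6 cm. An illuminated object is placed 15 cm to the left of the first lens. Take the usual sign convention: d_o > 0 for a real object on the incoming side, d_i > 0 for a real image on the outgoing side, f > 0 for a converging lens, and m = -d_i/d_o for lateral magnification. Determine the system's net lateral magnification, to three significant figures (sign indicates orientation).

-0.239

Applying the thin-lens equation to the first lens, 1/8.5 = 1/15 + 1/d_i1, which gives d_i1 = 19.615 cm.
Its lateral magnification is m_1 = -d_i1/d_o1 = -(19.615)/15 = -1.3077.
Object distance for lens 2: d_o2 = 46.5 - 19.615 = 26.885 cm.
Applying the thin-lens equation again with f_2 = -6 cm and d_o2 = 26.885 cm gives d_i2 = -4.905 cm.
m_2 = -(-4.905)/(26.885) = 0.1825.
Overall magnification: m = m_1 m_2 = -0.2386.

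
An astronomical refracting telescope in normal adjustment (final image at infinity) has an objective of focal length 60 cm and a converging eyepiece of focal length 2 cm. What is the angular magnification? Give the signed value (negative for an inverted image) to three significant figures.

M = -f_obj/f_eye = -60/(2) = -30.000.

-30.0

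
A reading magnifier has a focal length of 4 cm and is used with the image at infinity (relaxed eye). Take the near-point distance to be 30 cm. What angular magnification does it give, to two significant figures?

M = D/f = 30/4 = 7.500.

7.5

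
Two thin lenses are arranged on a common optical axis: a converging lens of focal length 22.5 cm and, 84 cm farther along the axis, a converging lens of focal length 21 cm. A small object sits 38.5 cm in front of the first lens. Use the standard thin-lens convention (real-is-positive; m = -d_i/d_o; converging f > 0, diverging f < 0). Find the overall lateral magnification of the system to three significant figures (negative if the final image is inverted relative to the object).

First lens: d_i1 = 1/(1/22.5 - 1/38.5) = 54.141 cm.
m_1 = -(54.141)/38.5 = -1.4062.
The intermediate image is 54.141 cm to the right of lens 1, so d_o2 = L - d_i1 = 84 - 54.141 = 29.859 cm.
Second lens: d_i2 = 1/(1/21 - 1/(29.859)) = 70.778 cm.
m_2 = -(70.778)/(29.859) = -2.3704.
The system's lateral magnification is m_1 m_2 = (-1.4062)(-2.3704) = 3.3333.

3.33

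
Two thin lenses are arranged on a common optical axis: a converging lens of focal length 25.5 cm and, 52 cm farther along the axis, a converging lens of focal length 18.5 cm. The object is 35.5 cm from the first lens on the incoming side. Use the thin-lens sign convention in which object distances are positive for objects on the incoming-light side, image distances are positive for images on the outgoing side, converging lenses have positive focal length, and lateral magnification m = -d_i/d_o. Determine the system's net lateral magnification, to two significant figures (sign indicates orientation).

-0.83

Applying the thin-lens equation to the first lens, 1/25.5 = 1/35.5 + 1/d_i1, which gives d_i1 = 90.525 cm.
Its lateral magnification is m_1 = -d_i1/d_o1 = -(90.525)/35.5 = -2.5500.
Since 90.525 cm > 52 cm, the first image lies past the second lens and serves as a virtual object: d_o2 = L - d_i1 = -38.525 cm.
Applying the thin-lens equation again with f_2 = 18.5 cm and d_o2 = -38.525 cm gives d_i2 = 12.498 cm.
m_2 = -(12.498)/(-38.525) = 0.3244.
Total m = m_1 x m_2 = (-2.5500)(0.3244) = -0.8273.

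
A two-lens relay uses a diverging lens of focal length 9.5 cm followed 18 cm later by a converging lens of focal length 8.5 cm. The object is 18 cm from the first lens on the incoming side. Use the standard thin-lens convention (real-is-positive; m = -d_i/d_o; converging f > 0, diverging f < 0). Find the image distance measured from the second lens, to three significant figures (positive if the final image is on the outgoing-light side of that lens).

Applying the thin-lens equation to the first lens, 1/(-9.5) = 1/18 + 1/d_i1, which gives d_i1 = -6.218 cm.
With d_i1 < 0 the first image is virtual and lies on the object side; the object distance for lens 2 is d_o2 = 18 - (-6.218) = 24.218 cm.
Applying the thin-lens equation again with f_2 = 8.5 cm and d_o2 = 24.218 cm gives d_i2 = 13.097 cm.

13.1 cm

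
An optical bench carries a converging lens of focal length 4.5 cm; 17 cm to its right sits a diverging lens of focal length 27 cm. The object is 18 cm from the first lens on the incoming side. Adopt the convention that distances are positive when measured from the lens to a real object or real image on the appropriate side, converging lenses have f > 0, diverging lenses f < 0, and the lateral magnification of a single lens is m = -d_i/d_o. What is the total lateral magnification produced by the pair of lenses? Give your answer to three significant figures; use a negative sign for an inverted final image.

-0.237

Lens 1: 1/d_i1 = 1/f_1 - 1/d_o1 = 1/4.5 - 1/18 = 0.16667 cm^-1, so d_i1 = 6.000 cm.
m_1 = -(6.000)/18 = -0.3333.
The intermediate image is 6.000 cm to the right of lens 1, so d_o2 = L - d_i1 = 17 - 6.000 = 11.000 cm.
Lens 2: 1/d_i2 = 1/f_2 - 1/d_o2 = 1/(-27) - 1/(11.000) = -0.12795 cm^-1, so d_i2 = -7.816 cm.
m_2 = -(-7.816)/(11.000) = 0.7105.
Total m = m_1 x m_2 = (-0.3333)(0.7105) = -0.2368.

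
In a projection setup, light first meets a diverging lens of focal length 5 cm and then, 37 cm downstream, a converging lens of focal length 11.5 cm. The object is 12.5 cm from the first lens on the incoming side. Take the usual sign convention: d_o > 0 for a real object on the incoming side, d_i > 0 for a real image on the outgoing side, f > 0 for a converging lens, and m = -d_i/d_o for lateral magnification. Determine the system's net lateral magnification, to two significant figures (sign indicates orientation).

-0.11

Applying the thin-lens equation to the first lens, 1/(-5) = 1/12.5 + 1/d_i1, which gives d_i1 = -3.571 cm.
Its lateral magnification is m_1 = -d_i1/d_o1 = -(-3.571)/12.5 = 0.2857.
With d_i1 < 0 the first image is virtual and lies on the object side; the object distance for lens 2 is d_o2 = 37 - (-3.571) = 40.571 cm.
Applying the thin-lens equation again with f_2 = 11.5 cm and d_o2 = 40.571 cm gives d_i2 = 16.049 cm.
m_2 = -(16.049)/(40.571) = -0.3956.
The system's lateral magnification is m_1 m_2 = (0.2857)(-0.3956) = -0.1130.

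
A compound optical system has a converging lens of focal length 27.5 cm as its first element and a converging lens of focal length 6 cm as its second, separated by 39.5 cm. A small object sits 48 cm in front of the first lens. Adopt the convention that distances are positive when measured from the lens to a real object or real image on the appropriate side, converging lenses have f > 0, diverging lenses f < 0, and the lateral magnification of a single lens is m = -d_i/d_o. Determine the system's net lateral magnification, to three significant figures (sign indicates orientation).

-0.261

Applying the thin-lens equation to the first lens, 1/27.5 = 1/48 + 1/d_i1, which gives d_i1 = 64.390 cm.
Its lateral magnification is m_1 = -d_i1/d_o1 = -(64.390)/48 = -1.3415.
This image would form 64.390 cm past lens 1, i.e. 24.890 cm beyond lens 2, so it is a virtual object for lens 2: d_o2 = 39.5 - 64.390 = -24.890 cm.
Applying the thin-lens equation again with f_2 = 6 cm and d_o2 = -24.890 cm gives d_i2 = 4.835 cm.
m_2 = -(4.835)/(-24.890) = 0.1942.
Total m = m_1 x m_2 = (-1.3415)(0.1942) = -0.2606.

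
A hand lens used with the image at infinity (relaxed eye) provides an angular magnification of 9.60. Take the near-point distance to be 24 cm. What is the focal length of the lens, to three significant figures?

For the image at infinity, M = D/f.
f = D/M = 24/9.6 = 2.500 cm.

2.50 cm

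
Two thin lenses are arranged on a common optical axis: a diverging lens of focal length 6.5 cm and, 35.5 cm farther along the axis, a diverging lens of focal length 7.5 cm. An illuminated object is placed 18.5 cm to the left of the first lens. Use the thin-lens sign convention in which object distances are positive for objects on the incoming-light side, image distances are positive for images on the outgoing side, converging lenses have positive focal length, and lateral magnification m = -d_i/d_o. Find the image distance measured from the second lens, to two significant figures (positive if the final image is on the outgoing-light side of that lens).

First lens: d_i1 = 1/(1/(-6.5) - 1/18.5) = -4.810 cm.
The intermediate image is virtual, 4.810 cm to the left of lens 1, so d_o2 = L - d_i1 = 35.5 - (-4.810) = 40.310 cm.
Second lens: d_i2 = 1/(1/(-7.5) - 1/(40.310)) = -6.323 cm.

-6.3 cm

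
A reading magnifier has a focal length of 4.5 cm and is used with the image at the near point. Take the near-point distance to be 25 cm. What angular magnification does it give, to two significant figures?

M = 1 + D/f = 1 + 25/4.5 = 6.556.

6.6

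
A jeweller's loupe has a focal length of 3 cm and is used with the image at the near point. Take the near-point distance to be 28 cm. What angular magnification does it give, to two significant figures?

10

M = 1 + D/f = 1 + 28/3 = 10.333.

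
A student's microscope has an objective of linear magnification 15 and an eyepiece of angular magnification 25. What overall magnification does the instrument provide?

The overall magnification of a compound microscope is the product of the objective and eyepiece magnifications:
M = M_obj x M_eye = 15 x 25 = 375.

375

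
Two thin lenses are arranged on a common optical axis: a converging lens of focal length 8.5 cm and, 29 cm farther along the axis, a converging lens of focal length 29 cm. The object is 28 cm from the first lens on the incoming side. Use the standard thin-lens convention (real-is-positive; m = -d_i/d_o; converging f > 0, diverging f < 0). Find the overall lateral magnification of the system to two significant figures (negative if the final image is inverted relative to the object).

-1.0

Lens 1: 1/d_i1 = 1/f_1 - 1/d_o1 = 1/8.5 - 1/28 = 0.08193 cm^-1, so d_i1 = 12.205 cm.
m_1 = -(12.205)/28 = -0.4359.
Object distance for lens 2: d_o2 = 29 - 12.205 = 16.795 cm.
Lens 2: 1/d_i2 = 1/f_2 - 1/d_o2 = 1/29 - 1/(16.795) = -0.02506 cm^-1, so d_i2 = -39.905 cm.
m_2 = -(-39.905)/(16.795) = 2.3761.
The system's lateral magnification is m_1 m_2 = (-0.4359)(2.3761) = -1.0357.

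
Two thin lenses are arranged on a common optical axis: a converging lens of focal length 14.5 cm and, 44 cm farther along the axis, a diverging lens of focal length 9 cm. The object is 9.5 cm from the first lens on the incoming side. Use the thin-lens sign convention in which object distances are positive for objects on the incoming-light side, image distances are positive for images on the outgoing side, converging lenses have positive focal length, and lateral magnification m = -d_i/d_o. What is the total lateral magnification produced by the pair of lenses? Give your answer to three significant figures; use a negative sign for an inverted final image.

Lens 1: 1/d_i1 = 1/f_1 - 1/d_o1 = 1/14.5 - 1/9.5 = -0.03630 cm^-1, so d_i1 = -27.550 cm.
m_1 = -(-27.550)/9.5 = 2.9000.
The intermediate image is virtual, 27.550 cm to the left of lens 1, so d_o2 = L - d_i1 = 44 - (-27.550) = 71.550 cm.
Lens 2: 1/d_i2 = 1/f_2 - 1/d_o2 = 1/(-9) - 1/(71.550) = -0.12509 cm^-1, so d_i2 = -7.994 cm.
m_2 = -(-7.994)/(71.550) = 0.1117.
Total m = m_1 x m_2 = (2.9000)(0.1117) = 0.3240.

0.324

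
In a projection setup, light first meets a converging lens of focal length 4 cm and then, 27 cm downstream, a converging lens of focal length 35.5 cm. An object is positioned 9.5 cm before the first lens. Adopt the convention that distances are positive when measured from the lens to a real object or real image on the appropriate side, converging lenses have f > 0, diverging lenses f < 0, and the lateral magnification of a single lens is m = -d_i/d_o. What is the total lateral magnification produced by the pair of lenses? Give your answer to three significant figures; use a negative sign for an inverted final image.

-1.68

First lens: d_i1 = 1/(1/4 - 1/9.5) = 6.909 cm.
m_1 = -(6.909)/9.5 = -0.7273.
Object distance for lens 2: d_o2 = 27 - 6.909 = 20.091 cm.
Second lens: d_i2 = 1/(1/35.5 - 1/(20.091)) = -46.286 cm.
m_2 = -(-46.286)/(20.091) = 2.3038.
Overall magnification: m = m_1 m_2 = -1.6755.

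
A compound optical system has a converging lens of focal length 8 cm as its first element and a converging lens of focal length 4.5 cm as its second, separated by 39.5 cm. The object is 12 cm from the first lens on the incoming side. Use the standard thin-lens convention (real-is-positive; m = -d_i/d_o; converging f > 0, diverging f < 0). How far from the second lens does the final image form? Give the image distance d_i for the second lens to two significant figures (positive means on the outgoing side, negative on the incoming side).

Lens 1: 1/d_i1 = 1/f_1 - 1/d_o1 = 1/8 - 1/12 = 0.04167 cm^-1, so d_i1 = 24.000 cm.
That image sits 15.500 cm in front of the second lens, so d_o2 = 15.500 cm.
Lens 2: 1/d_i2 = 1/f_2 - 1/d_o2 = 1/4.5 - 1/(15.500) = 0.15771 cm^-1, so d_i2 = 6.341 cm.

6.3 cm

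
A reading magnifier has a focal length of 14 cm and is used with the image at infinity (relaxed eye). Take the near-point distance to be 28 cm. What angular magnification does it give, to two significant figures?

2.0

M = D/f = 28/14 = 2.000.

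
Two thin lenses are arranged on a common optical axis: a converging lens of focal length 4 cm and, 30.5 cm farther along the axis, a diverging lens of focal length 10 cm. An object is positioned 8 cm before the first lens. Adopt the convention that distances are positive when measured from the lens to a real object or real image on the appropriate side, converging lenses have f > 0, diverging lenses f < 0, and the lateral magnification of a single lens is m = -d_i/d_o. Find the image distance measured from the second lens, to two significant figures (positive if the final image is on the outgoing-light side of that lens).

-6.9 cm

Lens 1: 1/d_i1 = 1/f_1 - 1/d_o1 = 1/4 - 1/8 = 0.12500 cm^-1, so d_i1 = 8.000 cm.
That image sits 22.500 cm in front of the second lens, so d_o2 = 22.500 cm.
Lens 2: 1/d_i2 = 1/f_2 - 1/d_o2 = 1/(-10) - 1/(22.500) = -0.14444 cm^-1, so d_i2 = -6.923 cm.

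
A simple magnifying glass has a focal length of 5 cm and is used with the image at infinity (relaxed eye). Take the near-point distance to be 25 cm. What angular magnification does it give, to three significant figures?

M = D/f = 25/5 = 5.000.

5.00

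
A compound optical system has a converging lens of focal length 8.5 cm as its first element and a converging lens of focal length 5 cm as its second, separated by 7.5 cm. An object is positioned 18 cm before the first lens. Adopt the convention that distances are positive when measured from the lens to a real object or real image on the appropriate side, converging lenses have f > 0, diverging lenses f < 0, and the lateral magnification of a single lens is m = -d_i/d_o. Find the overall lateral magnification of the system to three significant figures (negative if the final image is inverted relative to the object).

First lens: d_i1 = 1/(1/8.5 - 1/18) = 16.105 cm.
m_1 = -(16.105)/18 = -0.8947.
Since 16.105 cm > 7.5 cm, the first image lies past the second lens and serves as a virtual object: d_o2 = L - d_i1 = -8.605 cm.
Second lens: d_i2 = 1/(1/5 - 1/(-8.605)) = 3.162 cm.
m_2 = -(3.162)/(-8.605) = 0.3675.
Total m = m_1 x m_2 = (-0.8947)(0.3675) = -0.3288.

-0.329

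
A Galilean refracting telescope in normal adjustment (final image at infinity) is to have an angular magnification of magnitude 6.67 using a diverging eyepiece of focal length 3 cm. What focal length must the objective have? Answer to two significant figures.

20 cm

|M| = f_obj/|f_eye|, so f_obj = |M| x |f_eye| = 6.67 x 3 = 20.010 cm.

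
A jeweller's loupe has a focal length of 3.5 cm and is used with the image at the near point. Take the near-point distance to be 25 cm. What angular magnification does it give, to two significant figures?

8.1

M = 1 + D/f = 1 + 25/3.5 = 8.143.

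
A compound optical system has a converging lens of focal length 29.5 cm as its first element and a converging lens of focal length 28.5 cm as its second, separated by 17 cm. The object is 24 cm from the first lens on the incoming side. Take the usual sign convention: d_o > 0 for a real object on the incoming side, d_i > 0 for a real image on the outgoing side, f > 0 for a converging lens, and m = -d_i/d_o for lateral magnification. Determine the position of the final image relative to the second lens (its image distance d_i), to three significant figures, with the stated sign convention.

Lens 1: 1/d_i1 = 1/f_1 - 1/d_o1 = 1/29.5 - 1/24 = -0.00777 cm^-1, so d_i1 = -128.727 cm.
The intermediate image is virtual, 128.727 cm to the left of lens 1, so d_o2 = L - d_i1 = 17 - (-128.727) = 145.727 cm.
Lens 2: 1/d_i2 = 1/f_2 - 1/d_o2 = 1/28.5 - 1/(145.727) = 0.02823 cm^-1, so d_i2 = 35.429 cm.

35.4 cm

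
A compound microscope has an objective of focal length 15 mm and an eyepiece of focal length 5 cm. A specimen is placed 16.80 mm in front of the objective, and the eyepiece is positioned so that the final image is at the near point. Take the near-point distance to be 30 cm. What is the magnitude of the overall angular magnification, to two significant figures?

58

Convert to cm: f_obj = 15 mm = 1.5 cm; d_o = 16.80 mm = 1.68 cm.
Objective: 1/d_i = 1/f_obj - 1/d_o = 1/1.5 - 1/1.68 = 0.07143 cm^-1, so d_i = 14.000 cm.
m_obj = -d_i/d_o = -14.000/1.68 = -8.333.
Eyepiece angular magnification (image at near point): M_eye = 1 + D/f_e = 1 + 30/5 = 7.000.
Overall M = m_obj x M_eye = (-8.333)(7.000) = -58.33.
|M| = 58.33.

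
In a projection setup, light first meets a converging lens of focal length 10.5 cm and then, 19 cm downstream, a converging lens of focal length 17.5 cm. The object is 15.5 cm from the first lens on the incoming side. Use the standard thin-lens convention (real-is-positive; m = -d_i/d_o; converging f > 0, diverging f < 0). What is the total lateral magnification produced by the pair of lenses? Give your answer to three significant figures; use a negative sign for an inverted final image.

-1.18

First lens: d_i1 = 1/(1/10.5 - 1/15.5) = 32.550 cm.
m_1 = -(32.550)/15.5 = -2.1000.
This image would form 32.550 cm past lens 1, i.e. 13.550 cm beyond lens 2, so it is a virtual object for lens 2: d_o2 = 19 - 32.550 = -13.550 cm.
Second lens: d_i2 = 1/(1/17.5 - 1/(-13.550)) = 7.637 cm.
m_2 = -(7.637)/(-13.550) = 0.5636.
Overall magnification: m = m_1 m_2 = -1.1836.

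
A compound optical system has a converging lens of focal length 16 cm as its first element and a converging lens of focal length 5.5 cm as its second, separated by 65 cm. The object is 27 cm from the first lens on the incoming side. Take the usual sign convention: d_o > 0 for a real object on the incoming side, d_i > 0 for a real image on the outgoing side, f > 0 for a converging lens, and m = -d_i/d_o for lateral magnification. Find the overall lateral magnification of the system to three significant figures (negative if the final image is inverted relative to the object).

0.396

Applying the thin-lens equation to the first lens, 1/16 = 1/27 + 1/d_i1, which gives d_i1 = 39.273 cm.
Its lateral magnification is m_1 = -d_i1/d_o1 = -(39.273)/27 = -1.4545.
Object distance for lens 2: d_o2 = 65 - 39.273 = 25.727 cm.
Applying the thin-lens equation again with f_2 = 5.5 cm and d_o2 = 25.727 cm gives d_i2 = 6.996 cm.
m_2 = -(6.996)/(25.727) = -0.2719.
Total m = m_1 x m_2 = (-1.4545)(-0.2719) = 0.3955.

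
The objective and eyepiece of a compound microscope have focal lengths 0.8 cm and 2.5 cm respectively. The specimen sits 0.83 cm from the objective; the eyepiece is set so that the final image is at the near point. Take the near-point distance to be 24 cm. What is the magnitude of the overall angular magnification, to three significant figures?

Objective: 1/d_i = 1/f_obj - 1/d_o = 1/0.8 - 1/0.83 = 0.04518 cm^-1, so d_i = 22.133 cm.
m_obj = -d_i/d_o = -22.133/0.83 = -26.667.
Eyepiece angular magnification (image at near point): M_eye = 1 + D/f_e = 1 + 24/2.5 = 10.600.
Overall M = m_obj x M_eye = (-26.667)(10.600) = -282.67.
|M| = 282.67.

283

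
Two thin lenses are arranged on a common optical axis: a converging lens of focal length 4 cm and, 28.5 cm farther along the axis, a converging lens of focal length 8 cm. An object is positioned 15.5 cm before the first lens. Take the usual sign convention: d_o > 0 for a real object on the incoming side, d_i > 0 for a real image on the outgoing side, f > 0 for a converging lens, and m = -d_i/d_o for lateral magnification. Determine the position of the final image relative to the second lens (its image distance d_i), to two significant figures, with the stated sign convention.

12 cm

Applying the thin-lens equation to the first lens, 1/4 = 1/15.5 + 1/d_i1, which gives d_i1 = 5.391 cm.
Object distance for lens 2: d_o2 = 28.5 - 5.391 = 23.109 cm.
Applying the thin-lens equation again with f_2 = 8 cm and d_o2 = 23.109 cm gives d_i2 = 12.236 cm.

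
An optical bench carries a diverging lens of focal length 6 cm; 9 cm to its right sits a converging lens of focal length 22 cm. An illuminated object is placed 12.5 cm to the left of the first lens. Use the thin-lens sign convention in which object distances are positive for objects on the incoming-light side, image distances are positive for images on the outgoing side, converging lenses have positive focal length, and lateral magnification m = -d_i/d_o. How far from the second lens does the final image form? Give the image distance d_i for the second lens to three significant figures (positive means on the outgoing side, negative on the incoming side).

-32.1 cm

First lens: d_i1 = 1/(1/(-6) - 1/12.5) = -4.054 cm.
The intermediate image is virtual, 4.054 cm to the left of lens 1, so d_o2 = L - d_i1 = 9 - (-4.054) = 13.054 cm.
Second lens: d_i2 = 1/(1/22 - 1/(13.054)) = -32.103 cm.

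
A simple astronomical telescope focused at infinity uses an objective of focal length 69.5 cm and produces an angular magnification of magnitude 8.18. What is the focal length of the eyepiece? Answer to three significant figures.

8.50 cm

|M| = f_obj/f_eye, so f_eye = f_obj/|M| = 69.5/8.18 = 8.496 cm.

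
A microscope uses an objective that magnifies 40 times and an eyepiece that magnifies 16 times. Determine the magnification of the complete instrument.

640

The overall magnification of a compound microscope is the product of the objective and eyepiece magnifications:
M = M_obj x M_eye = 40 x 16 = 640.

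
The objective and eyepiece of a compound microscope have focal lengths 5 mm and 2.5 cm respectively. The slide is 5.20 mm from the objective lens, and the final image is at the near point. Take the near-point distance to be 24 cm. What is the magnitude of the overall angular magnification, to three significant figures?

265

Convert to cm: f_obj = 5 mm = 0.5 cm; d_o = 5.20 mm = 0.52 cm.
Objective: 1/d_i = 1/f_obj - 1/d_o = 1/0.5 - 1/0.52 = 0.07692 cm^-1, so d_i = 13.000 cm.
m_obj = -d_i/d_o = -13.000/0.52 = -25.000.
Eyepiece angular magnification (image at near point): M_eye = 1 + D/f_e = 1 + 24/2.5 = 10.600.
Overall M = m_obj x M_eye = (-25.000)(10.600) = -265.00.
|M| = 265.00.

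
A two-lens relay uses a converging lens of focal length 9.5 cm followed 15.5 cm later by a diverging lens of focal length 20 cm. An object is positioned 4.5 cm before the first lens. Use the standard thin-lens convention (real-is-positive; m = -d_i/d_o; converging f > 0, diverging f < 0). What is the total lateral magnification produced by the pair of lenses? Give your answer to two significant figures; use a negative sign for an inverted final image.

Lens 1: 1/d_i1 = 1/f_1 - 1/d_o1 = 1/9.5 - 1/4.5 = -0.11696 cm^-1, so d_i1 = -8.550 cm.
m_1 = -(-8.550)/4.5 = 1.9000.
The intermediate image is virtual, 8.550 cm to the left of lens 1, so d_o2 = L - d_i1 = 15.5 - (-8.550) = 24.050 cm.
Lens 2: 1/d_i2 = 1/f_2 - 1/d_o2 = 1/(-20) - 1/(24.050) = -0.09158 cm^-1, so d_i2 = -10.919 cm.
m_2 = -(-10.919)/(24.050) = 0.4540.
Overall magnification: m = m_1 m_2 = 0.8627.

0.86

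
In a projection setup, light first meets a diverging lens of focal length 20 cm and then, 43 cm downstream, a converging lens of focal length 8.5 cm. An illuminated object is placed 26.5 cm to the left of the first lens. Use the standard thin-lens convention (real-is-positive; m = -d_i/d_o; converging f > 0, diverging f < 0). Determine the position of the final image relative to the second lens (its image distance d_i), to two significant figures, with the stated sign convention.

Applying the thin-lens equation to the first lens, 1/(-20) = 1/26.5 + 1/d_i1, which gives d_i1 = -11.398 cm.
The intermediate image is virtual, 11.398 cm to the left of lens 1, so d_o2 = L - d_i1 = 43 - (-11.398) = 54.398 cm.
Applying the thin-lens equation again with f_2 = 8.5 cm and d_o2 = 54.398 cm gives d_i2 = 10.074 cm.

10 cm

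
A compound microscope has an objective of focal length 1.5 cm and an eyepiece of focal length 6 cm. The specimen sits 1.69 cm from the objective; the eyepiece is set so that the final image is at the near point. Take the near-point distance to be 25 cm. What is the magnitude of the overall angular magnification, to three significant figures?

40.8

Objective: 1/d_i = 1/f_obj - 1/d_o = 1/1.5 - 1/1.69 = 0.07495 cm^-1, so d_i = 13.342 cm.
m_obj = -d_i/d_o = -13.342/1.69 = -7.895.
Eyepiece angular magnification (image at near point): M_eye = 1 + D/f_e = 1 + 25/6 = 5.167.
Overall M = m_obj x M_eye = (-7.895)(5.167) = -40.79.
|M| = 40.79.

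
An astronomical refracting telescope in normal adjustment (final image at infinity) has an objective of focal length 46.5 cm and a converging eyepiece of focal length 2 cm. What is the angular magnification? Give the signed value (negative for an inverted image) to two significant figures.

M = -f_obj/f_eye = -46.5/(2) = -23.250.

-23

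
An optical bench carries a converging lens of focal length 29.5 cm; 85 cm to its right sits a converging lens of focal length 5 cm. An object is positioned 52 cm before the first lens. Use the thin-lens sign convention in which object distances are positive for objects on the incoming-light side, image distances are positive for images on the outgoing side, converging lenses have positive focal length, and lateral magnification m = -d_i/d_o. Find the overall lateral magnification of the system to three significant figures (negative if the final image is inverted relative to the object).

0.555

First lens: d_i1 = 1/(1/29.5 - 1/52) = 68.178 cm.
m_1 = -(68.178)/52 = -1.3111.
That image sits 16.822 cm in front of the second lens, so d_o2 = 16.822 cm.
Second lens: d_i2 = 1/(1/5 - 1/(16.822)) = 7.115 cm.
m_2 = -(7.115)/(16.822) = -0.4229.
The system's lateral magnification is m_1 m_2 = (-1.3111)(-0.4229) = 0.5545.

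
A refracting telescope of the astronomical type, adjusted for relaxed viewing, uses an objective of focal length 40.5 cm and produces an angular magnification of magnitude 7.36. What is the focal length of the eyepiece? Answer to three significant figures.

|M| = f_obj/f_eye, so f_eye = f_obj/|M| = 40.5/7.36 = 5.503 cm.

5.50 cm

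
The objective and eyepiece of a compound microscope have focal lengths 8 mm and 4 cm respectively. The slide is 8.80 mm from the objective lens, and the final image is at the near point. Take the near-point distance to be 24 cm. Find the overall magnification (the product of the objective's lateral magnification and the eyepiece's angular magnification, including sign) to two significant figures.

-70

Convert to cm: f_obj = 8 mm = 0.8 cm; d_o = 8.80 mm = 0.88 cm.
Objective: 1/d_i = 1/f_obj - 1/d_o = 1/0.8 - 1/0.88 = 0.11364 cm^-1, so d_i = 8.800 cm.
m_obj = -d_i/d_o = -8.800/0.88 = -10.000.
Eyepiece angular magnification (image at near point): M_eye = 1 + D/f_e = 1 + 24/4 = 7.000.
Overall M = m_obj x M_eye = (-10.000)(7.000) = -70.00.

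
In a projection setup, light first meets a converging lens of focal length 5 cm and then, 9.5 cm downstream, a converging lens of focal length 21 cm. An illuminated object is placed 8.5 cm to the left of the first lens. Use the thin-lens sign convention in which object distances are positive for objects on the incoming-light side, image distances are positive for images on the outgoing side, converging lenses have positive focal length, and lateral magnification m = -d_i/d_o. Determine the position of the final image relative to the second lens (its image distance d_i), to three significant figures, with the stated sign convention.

Applying the thin-lens equation to the first lens, 1/5 = 1/8.5 + 1/d_i1, which gives d_i1 = 12.143 cm.
This image would form 12.143 cm past lens 1, i.e. 2.643 cm beyond lens 2, so it is a virtual object for lens 2: d_o2 = 9.5 - 12.143 = -2.643 cm.
Applying the thin-lens equation again with f_2 = 21 cm and d_o2 = -2.643 cm gives d_i2 = 2.347 cm.

2.35 cm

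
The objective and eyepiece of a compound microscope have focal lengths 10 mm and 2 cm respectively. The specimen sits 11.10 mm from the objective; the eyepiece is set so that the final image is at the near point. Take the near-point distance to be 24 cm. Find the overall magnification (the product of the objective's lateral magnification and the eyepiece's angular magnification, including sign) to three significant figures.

-118

Convert to cm: f_obj = 10 mm = 1 cm; d_o = 11.10 mm = 1.11 cm.
Objective: 1/d_i = 1/f_obj - 1/d_o = 1/1 - 1/1.11 = 0.09910 cm^-1, so d_i = 10.091 cm.
m_obj = -d_i/d_o = -10.091/1.11 = -9.091.
Eyepiece angular magnification (image at near point): M_eye = 1 + D/f_e = 1 + 24/2 = 13.000.
Overall M = m_obj x M_eye = (-9.091)(13.000) = -118.18.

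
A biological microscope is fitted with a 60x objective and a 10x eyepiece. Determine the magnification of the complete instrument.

The overall magnification of a compound microscope is the product of the objective and eyepiece magnifications:
M = M_obj x M_eye = 60 x 10 = 600.

600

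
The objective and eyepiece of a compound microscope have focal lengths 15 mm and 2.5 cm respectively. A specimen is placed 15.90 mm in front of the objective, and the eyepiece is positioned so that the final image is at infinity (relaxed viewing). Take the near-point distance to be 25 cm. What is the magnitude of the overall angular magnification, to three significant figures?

Convert to cm: f_obj = 15 mm = 1.5 cm; d_o = 15.90 mm = 1.59 cm.
Objective: 1/d_i = 1/f_obj - 1/d_o = 1/1.5 - 1/1.59 = 0.03774 cm^-1, so d_i = 26.500 cm.
m_obj = -d_i/d_o = -26.500/1.59 = -16.667.
Eyepiece angular magnification (image at infinity): M_eye = D/f_e = 25/2.5 = 10.000.
Overall M = m_obj x M_eye = (-16.667)(10.000) = -166.67.
|M| = 166.67.

167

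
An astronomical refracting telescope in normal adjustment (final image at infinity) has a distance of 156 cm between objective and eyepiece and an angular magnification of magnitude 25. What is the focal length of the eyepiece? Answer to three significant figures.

6.00 cm

In normal adjustment the tube length equals f_obj + f_eye and |M| = f_obj/f_eye.
So f_obj = 25 f_eye and 25 f_eye + f_eye = 156 cm, giving f_eye = 156/26 = 6.000 cm and f_obj = 150.000 cm.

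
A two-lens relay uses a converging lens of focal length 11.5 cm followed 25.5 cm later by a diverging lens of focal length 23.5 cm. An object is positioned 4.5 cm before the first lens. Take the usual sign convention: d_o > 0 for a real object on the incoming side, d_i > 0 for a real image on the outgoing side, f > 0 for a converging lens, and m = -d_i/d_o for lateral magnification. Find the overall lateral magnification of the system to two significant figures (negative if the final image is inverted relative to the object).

0.68

First lens: d_i1 = 1/(1/11.5 - 1/4.5) = -7.393 cm.
m_1 = -(-7.393)/4.5 = 1.6429.
The intermediate image is virtual, 7.393 cm to the left of lens 1, so d_o2 = L - d_i1 = 25.5 - (-7.393) = 32.893 cm.
Second lens: d_i2 = 1/(1/(-23.5) - 1/(32.893)) = -13.707 cm.
m_2 = -(-13.707)/(32.893) = 0.4167.
The system's lateral magnification is m_1 m_2 = (1.6429)(0.4167) = 0.6846.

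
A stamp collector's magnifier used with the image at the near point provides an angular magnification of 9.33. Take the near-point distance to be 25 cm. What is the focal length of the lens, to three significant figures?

3.00 cm

For the image at the near point, M = 1 + D/f.
f = D/(M - 1) = 25/(9.33 - 1) = 3.001 cm.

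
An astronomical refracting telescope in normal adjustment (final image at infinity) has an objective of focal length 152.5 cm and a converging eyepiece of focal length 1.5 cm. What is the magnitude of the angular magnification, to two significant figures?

100

|M| = f_obj/|f_eye| = 152.5/1.5 = 101.667.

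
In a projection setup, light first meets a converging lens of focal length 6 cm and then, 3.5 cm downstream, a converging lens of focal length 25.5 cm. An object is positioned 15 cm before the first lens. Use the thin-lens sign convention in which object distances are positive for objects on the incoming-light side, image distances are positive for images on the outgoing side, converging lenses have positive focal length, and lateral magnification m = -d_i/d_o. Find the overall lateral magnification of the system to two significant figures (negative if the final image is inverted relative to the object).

-0.53

Lens 1: 1/d_i1 = 1/f_1 - 1/d_o1 = 1/6 - 1/15 = 0.10000 cm^-1, so d_i1 = 10.000 cm.
m_1 = -(10.000)/15 = -0.6667.
Since 10.000 cm > 3.5 cm, the first image lies past the second lens and serves as a virtual object: d_o2 = L - d_i1 = -6.500 cm.
Lens 2: 1/d_i2 = 1/f_2 - 1/d_o2 = 1/25.5 - 1/(-6.500) = 0.19306 cm^-1, so d_i2 = 5.180 cm.
m_2 = -(5.180)/(-6.500) = 0.7969.
Overall magnification: m = m_1 m_2 = -0.5312.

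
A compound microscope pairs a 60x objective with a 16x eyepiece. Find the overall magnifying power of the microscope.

960

The overall magnification of a compound microscope is the product of the objective and eyepiece magnifications:
M = M_obj x M_eye = 60 x 16 = 960.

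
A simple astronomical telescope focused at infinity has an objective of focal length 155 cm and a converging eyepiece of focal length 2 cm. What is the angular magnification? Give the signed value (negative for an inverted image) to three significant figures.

M = -f_obj/f_eye = -155/(2) = -77.500.

-77.5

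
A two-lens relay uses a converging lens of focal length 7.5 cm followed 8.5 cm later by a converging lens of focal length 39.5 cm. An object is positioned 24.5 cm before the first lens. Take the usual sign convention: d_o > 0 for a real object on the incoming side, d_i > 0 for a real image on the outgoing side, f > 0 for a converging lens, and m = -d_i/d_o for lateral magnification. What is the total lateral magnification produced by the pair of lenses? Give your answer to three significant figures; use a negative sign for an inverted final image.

-0.417

Applying the thin-lens equation to the first lens, 1/7.5 = 1/24.5 + 1/d_i1, which gives d_i1 = 10.809 cm.
Its lateral magnification is m_1 = -d_i1/d_o1 = -(10.809)/24.5 = -0.4412.
This image would form 10.809 cm past lens 1, i.e. 2.309 cm beyond lens 2, so it is a virtual object for lens 2: d_o2 = 8.5 - 10.809 = -2.309 cm.
Applying the thin-lens equation again with f_2 = 39.5 cm and d_o2 = -2.309 cm gives d_i2 = 2.181 cm.
m_2 = -(2.181)/(-2.309) = 0.9448.
Overall magnification: m = m_1 m_2 = -0.4168.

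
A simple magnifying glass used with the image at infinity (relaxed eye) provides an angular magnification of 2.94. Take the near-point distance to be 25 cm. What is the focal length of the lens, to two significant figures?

8.5 cm

For the image at infinity, M = D/f.
f = D/M = 25/2.94 = 8.503 cm.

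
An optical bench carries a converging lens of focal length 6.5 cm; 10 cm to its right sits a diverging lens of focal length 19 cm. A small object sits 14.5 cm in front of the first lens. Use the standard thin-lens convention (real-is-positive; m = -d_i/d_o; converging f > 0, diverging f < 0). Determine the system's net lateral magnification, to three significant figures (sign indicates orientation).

First lens: d_i1 = 1/(1/6.5 - 1/14.5) = 11.781 cm.
m_1 = -(11.781)/14.5 = -0.8125.
Since 11.781 cm > 10 cm, the first image lies past the second lens and serves as a virtual object: d_o2 = L - d_i1 = -1.781 cm.
Second lens: d_i2 = 1/(1/(-19) - 1/(-1.781)) = 1.966 cm.
m_2 = -(1.966)/(-1.781) = 1.1034.
Overall magnification: m = m_1 m_2 = -0.8966.

-0.897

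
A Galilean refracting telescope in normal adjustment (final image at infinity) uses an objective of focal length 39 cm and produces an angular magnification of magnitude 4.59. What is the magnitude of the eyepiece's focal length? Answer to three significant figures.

|M| = f_obj/|f_eye|, so |f_eye| = f_obj/|M| = 39/4.59 = 8.497 cm.
(The eyepiece is diverging, so its signed focal length is -8.497 cm.)

8.50 cm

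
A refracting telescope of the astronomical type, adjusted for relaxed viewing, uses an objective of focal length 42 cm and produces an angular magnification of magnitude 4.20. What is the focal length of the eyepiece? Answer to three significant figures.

|M| = f_obj/f_eye, so f_eye = f_obj/|M| = 42/4.2 = 10.000 cm.

10.0 cm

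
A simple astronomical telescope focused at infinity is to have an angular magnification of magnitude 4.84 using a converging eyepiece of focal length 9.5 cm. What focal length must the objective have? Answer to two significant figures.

46 cm

|M| = f_obj/|f_eye|, so f_obj = |M| x |f_eye| = 4.84 x 9.5 = 45.980 cm.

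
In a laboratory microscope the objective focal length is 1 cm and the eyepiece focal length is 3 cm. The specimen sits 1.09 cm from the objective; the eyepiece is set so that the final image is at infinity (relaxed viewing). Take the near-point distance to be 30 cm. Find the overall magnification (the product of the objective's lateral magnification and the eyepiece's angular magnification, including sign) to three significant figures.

Objective: 1/d_i = 1/f_obj - 1/d_o = 1/1 - 1/1.09 = 0.08257 cm^-1, so d_i = 12.111 cm.
m_obj = -d_i/d_o = -12.111/1.09 = -11.111.
Eyepiece angular magnification (image at infinity): M_eye = D/f_e = 30/3 = 10.000.
Overall M = m_obj x M_eye = (-11.111)(10.000) = -111.11.

-111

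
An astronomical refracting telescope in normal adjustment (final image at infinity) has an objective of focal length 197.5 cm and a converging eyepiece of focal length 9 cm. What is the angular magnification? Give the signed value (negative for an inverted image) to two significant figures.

M = -f_obj/f_eye = -197.5/(9) = -21.944.

-22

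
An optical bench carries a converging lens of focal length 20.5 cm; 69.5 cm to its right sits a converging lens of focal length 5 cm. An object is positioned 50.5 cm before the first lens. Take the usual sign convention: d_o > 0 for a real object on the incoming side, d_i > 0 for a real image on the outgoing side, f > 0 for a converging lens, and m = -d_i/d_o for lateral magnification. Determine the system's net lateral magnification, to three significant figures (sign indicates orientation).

0.114

Applying the thin-lens equation to the first lens, 1/20.5 = 1/50.5 + 1/d_i1, which gives d_i1 = 34.508 cm.
Its lateral magnification is m_1 = -d_i1/d_o1 = -(34.508)/50.5 = -0.6833.
Object distance for lens 2: d_o2 = 69.5 - 34.508 = 34.992 cm.
Applying the thin-lens equation again with f_2 = 5 cm and d_o2 = 34.992 cm gives d_i2 = 5.834 cm.
m_2 = -(5.834)/(34.992) = -0.1667.
Overall magnification: m = m_1 m_2 = 0.1139.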